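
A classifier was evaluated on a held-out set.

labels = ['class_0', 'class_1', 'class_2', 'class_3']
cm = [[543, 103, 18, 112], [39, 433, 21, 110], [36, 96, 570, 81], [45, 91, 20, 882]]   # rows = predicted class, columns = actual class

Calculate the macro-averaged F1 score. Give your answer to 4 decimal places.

Per-class F1 score (2·TP/(2·TP+FP+FN)):
  class_0: TP=543, FP=103+18+112=233, FN=39+36+45=120 → 1086/1439 = 0.75469
  class_1: TP=433, FP=39+21+110=170, FN=103+96+91=290 → 866/1326 = 0.65309
  class_2: TP=570, FP=36+96+81=213, FN=18+21+20=59 → 1140/1412 = 0.80737
  class_3: TP=882, FP=45+91+20=156, FN=112+110+81=303 → 1764/2223 = 0.79352
Macro-F1 score = mean = (0.75469 + 0.65309 + 0.80737 + 0.79352) / 4 = 0.7522

0.7522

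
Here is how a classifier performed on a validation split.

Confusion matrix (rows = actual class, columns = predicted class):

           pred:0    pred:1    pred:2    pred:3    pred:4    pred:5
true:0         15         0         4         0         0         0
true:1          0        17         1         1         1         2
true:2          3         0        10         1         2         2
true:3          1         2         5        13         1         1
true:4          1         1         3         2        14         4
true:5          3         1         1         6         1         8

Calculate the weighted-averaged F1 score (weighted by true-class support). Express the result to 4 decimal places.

0.6071

Per-class F1 score (2·TP/(2·TP+FP+FN)):
  0: TP=15, FP=0+3+1+1+3=8, FN=0+4+0+0+0=4 → 30/42 = 0.71429
  1: TP=17, FP=0+0+2+1+1=4, FN=0+1+1+1+2=5 → 34/43 = 0.79070
  2: TP=10, FP=4+1+5+3+1=14, FN=3+0+1+2+2=8 → 20/42 = 0.47619
  3: TP=13, FP=0+1+1+2+6=10, FN=1+2+5+1+1=10 → 26/46 = 0.56522
  4: TP=14, FP=0+1+2+1+1=5, FN=1+1+3+2+4=11 → 28/44 = 0.63636
  5: TP=8, FP=0+2+2+1+4=9, FN=3+1+1+6+1=12 → 16/37 = 0.43243
Weighted-F1 score = Σ (supportᵢ/N)·F1 scoreᵢ with N=127: (19/127)·0.71429 + (22/127)·0.79070 + (18/127)·0.47619 + (23/127)·0.56522 + (25/127)·0.63636 + (20/127)·0.43243 = 0.6071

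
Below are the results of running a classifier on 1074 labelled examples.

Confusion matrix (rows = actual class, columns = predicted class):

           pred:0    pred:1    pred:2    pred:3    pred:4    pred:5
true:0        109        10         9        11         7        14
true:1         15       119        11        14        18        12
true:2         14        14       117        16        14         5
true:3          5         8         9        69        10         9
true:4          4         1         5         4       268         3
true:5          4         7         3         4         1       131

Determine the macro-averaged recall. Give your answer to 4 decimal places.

0.7336

Per-class recall (TP/(TP+FN)):
  0: TP=109, FN=10+9+11+7+14=51 → 109/160 = 0.68125
  1: TP=119, FN=15+11+14+18+12=70 → 119/189 = 0.62963
  2: TP=117, FN=14+14+16+14+5=63 → 117/180 = 0.65000
  3: TP=69, FN=5+8+9+10+9=41 → 69/110 = 0.62727
  4: TP=268, FN=4+1+5+4+3=17 → 268/285 = 0.94035
  5: TP=131, FN=4+7+3+4+1=19 → 131/150 = 0.87333
Macro-recall = mean = (0.68125 + 0.62963 + 0.65000 + 0.62727 + 0.94035 + 0.87333) / 6 = 0.7336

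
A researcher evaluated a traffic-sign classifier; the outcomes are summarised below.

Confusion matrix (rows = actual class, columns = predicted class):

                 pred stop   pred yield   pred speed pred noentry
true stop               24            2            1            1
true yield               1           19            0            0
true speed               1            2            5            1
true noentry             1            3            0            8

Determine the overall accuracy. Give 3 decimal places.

0.812

Accuracy = trace / total = (24+19+5+8=56) / 69 = 56/69 = 0.812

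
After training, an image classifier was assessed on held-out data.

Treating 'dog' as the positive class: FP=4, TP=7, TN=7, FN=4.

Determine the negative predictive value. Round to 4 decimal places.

0.6364

NPV = TN/(TN+FN) = 7/(7+4) = 0.6364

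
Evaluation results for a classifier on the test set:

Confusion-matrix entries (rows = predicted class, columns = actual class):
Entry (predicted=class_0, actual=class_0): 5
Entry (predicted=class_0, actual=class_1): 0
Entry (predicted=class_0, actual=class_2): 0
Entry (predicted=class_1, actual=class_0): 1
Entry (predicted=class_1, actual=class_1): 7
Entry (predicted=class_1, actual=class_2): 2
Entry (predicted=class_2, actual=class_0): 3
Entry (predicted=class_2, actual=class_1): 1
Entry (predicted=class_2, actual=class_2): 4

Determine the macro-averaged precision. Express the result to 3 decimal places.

0.733

Per-class precision (TP/(TP+FP)):
  class_0: TP=5, FP=0+0=0 → 5/5 = 1.0000
  class_1: TP=7, FP=1+2=3 → 7/10 = 0.7000
  class_2: TP=4, FP=3+1=4 → 4/8 = 0.5000
Macro-precision = mean = (1.0000 + 0.7000 + 0.5000) / 3 = 0.733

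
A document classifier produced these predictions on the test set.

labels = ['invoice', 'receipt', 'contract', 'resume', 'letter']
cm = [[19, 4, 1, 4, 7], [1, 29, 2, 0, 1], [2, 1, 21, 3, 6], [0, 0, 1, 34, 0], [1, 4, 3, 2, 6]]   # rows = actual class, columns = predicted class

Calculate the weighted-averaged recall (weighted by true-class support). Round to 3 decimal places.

0.717

Per-class recall (TP/(TP+FN)):
  invoice: TP=19, FN=4+1+4+7=16 → 19/35 = 0.5429
  receipt: TP=29, FN=1+2+0+1=4 → 29/33 = 0.8788
  contract: TP=21, FN=2+1+3+6=12 → 21/33 = 0.6364
  resume: TP=34, FN=0+0+1+0=1 → 34/35 = 0.9714
  letter: TP=6, FN=1+4+3+2=10 → 6/16 = 0.3750
Weighted-recall = Σ (supportᵢ/N)·recallᵢ with N=152: (35/152)·0.5429 + (33/152)·0.8788 + (33/152)·0.6364 + (35/152)·0.9714 + (16/152)·0.3750 = 0.717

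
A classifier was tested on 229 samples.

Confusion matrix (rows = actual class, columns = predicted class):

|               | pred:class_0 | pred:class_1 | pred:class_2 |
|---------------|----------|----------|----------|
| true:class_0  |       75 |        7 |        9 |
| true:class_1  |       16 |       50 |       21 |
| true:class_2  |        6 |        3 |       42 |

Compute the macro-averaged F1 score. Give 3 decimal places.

0.720

Per-class F1 score (2·TP/(2·TP+FP+FN)):
  class_0: TP=75, FP=16+6=22, FN=7+9=16 → 150/188 = 0.7979
  class_1: TP=50, FP=7+3=10, FN=16+21=37 → 100/147 = 0.6803
  class_2: TP=42, FP=9+21=30, FN=6+3=9 → 84/123 = 0.6829
Macro-F1 score = mean = (0.7979 + 0.6803 + 0.6829) / 3 = 0.720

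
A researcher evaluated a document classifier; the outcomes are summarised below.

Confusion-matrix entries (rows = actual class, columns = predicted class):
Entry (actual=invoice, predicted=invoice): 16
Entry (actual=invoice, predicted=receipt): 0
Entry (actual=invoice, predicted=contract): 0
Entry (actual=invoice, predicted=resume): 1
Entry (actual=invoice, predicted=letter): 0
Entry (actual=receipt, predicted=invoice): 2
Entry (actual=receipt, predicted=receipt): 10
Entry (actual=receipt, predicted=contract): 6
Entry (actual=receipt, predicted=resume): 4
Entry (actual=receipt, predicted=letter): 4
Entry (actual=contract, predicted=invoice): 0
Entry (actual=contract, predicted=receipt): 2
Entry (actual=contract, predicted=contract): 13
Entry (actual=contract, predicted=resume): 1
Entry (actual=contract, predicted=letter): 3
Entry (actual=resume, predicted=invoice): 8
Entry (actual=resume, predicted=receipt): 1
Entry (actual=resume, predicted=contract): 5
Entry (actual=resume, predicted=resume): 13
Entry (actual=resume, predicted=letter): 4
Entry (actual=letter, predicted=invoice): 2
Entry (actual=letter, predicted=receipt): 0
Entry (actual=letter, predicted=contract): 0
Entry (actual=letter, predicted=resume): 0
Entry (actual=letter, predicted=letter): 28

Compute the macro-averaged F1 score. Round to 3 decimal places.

0.632

Per-class F1 score (2·TP/(2·TP+FP+FN)):
  invoice: TP=16, FP=2+0+8+2=12, FN=0+0+1+0=1 → 32/45 = 0.7111
  receipt: TP=10, FP=0+2+1+0=3, FN=2+6+4+4=16 → 20/39 = 0.5128
  contract: TP=13, FP=0+6+5+0=11, FN=0+2+1+3=6 → 26/43 = 0.6047
  resume: TP=13, FP=1+4+1+0=6, FN=8+1+5+4=18 → 26/50 = 0.5200
  letter: TP=28, FP=0+4+3+4=11, FN=2+0+0+0=2 → 56/69 = 0.8116
Macro-F1 score = mean = (0.7111 + 0.5128 + 0.6047 + 0.5200 + 0.8116) / 5 = 0.632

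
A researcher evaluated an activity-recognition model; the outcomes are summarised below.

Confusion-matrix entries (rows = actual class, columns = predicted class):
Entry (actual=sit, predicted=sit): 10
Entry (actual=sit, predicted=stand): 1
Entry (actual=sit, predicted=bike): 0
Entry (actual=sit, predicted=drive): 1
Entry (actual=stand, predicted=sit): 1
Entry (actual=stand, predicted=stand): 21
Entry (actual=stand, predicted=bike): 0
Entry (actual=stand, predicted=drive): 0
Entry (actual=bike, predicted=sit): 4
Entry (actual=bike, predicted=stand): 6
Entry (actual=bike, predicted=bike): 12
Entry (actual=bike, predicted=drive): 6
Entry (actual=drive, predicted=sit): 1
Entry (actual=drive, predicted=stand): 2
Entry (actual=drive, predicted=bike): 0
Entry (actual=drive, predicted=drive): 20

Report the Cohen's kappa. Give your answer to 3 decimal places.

Observed agreement pₒ = trace/N = 63/85 = 0.7412
Expected agreement pₑ = Σ (rowᵢ·colᵢ)/N² = (12·16 + 22·30 + 28·12 + 23·27)/85² = 0.2504
κ = (pₒ − pₑ)/(1 − pₑ) = (0.7412 − 0.2504)/(1 − 0.2504) = 0.655

0.655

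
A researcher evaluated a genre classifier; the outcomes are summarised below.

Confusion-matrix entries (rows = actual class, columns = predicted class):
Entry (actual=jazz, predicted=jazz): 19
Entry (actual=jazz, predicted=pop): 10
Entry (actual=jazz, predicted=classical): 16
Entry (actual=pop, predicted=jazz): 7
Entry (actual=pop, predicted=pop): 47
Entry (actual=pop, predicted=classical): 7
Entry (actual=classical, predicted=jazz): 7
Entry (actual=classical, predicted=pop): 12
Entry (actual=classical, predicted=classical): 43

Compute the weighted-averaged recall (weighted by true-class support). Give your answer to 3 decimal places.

0.649

Per-class recall (TP/(TP+FN)):
  jazz: TP=19, FN=10+16=26 → 19/45 = 0.4222
  pop: TP=47, FN=7+7=14 → 47/61 = 0.7705
  classical: TP=43, FN=7+12=19 → 43/62 = 0.6935
Weighted-recall = Σ (supportᵢ/N)·recallᵢ with N=168: (45/168)·0.4222 + (61/168)·0.7705 + (62/168)·0.6935 = 0.649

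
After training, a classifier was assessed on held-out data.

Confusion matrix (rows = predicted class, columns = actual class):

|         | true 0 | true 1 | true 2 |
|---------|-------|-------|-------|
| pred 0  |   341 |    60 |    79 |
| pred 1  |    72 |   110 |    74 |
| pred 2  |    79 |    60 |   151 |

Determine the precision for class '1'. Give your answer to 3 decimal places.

0.430

Treat '1' as positive and all other classes as negative.
precision = TP/(TP+FP).
1: TP=110, FP=72+74=146 → 110/256 = 0.4297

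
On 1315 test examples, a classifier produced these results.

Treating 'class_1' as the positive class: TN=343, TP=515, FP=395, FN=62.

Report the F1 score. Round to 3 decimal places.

0.693

Precision = TP/(TP+FP) = 515/910 = 0.5659
Recall = TP/(TP+FN) = 515/577 = 0.8925
F1 = 2·TP/(2·TP+FP+FN) = 1030/1487 = 0.693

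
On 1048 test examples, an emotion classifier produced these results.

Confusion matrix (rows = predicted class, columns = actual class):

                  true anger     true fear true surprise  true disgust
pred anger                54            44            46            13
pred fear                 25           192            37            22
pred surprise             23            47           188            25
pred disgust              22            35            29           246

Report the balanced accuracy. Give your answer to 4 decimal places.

Balanced accuracy = mean of per-class recall.
  anger: recall = 54/124 = 0.43548
  fear: recall = 192/318 = 0.60377
  surprise: recall = 188/300 = 0.62667
  disgust: recall = 246/306 = 0.80392
Mean = (0.43548 + 0.60377 + 0.62667 + 0.80392) / 4 = 0.6175

0.6175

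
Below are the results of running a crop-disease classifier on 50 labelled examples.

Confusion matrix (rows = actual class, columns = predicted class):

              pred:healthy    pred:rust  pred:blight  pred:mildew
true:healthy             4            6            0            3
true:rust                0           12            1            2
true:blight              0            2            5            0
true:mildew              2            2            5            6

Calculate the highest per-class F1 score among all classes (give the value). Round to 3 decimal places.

Per-class F1 score (2·TP/(2·TP+FP+FN)):
  healthy: TP=4, FP=0+0+2=2, FN=6+0+3=9 → 8/19 = 0.4211
  rust: TP=12, FP=6+2+2=10, FN=0+1+2=3 → 24/37 = 0.6486
  blight: TP=5, FP=0+1+5=6, FN=0+2+0=2 → 10/18 = 0.5556
  mildew: TP=6, FP=3+2+0=5, FN=2+2+5=9 → 12/26 = 0.4615
Highest is class 'rust' with F1 score = 0.649.

0.649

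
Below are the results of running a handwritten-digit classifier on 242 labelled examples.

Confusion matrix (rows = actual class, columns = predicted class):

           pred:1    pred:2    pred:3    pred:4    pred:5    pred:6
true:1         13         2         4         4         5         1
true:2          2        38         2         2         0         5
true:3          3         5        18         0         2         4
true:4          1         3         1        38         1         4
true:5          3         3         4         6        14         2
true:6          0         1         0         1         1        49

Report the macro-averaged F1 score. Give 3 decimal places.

0.661

Per-class F1 score (2·TP/(2·TP+FP+FN)):
  1: TP=13, FP=2+3+1+3+0=9, FN=2+4+4+5+1=16 → 26/51 = 0.5098
  2: TP=38, FP=2+5+3+3+1=14, FN=2+2+2+0+5=11 → 76/101 = 0.7525
  3: TP=18, FP=4+2+1+4+0=11, FN=3+5+0+2+4=14 → 36/61 = 0.5902
  4: TP=38, FP=4+2+0+6+1=13, FN=1+3+1+1+4=10 → 76/99 = 0.7677
  5: TP=14, FP=5+0+2+1+1=9, FN=3+3+4+6+2=18 → 28/55 = 0.5091
  6: TP=49, FP=1+5+4+4+2=16, FN=0+1+0+1+1=3 → 98/117 = 0.8376
Macro-F1 score = mean = (0.5098 + 0.7525 + 0.5902 + 0.7677 + 0.5091 + 0.8376) / 6 = 0.661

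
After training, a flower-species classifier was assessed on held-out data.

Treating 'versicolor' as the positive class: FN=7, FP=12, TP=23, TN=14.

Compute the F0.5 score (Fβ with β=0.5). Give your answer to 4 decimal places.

Fβ = (1+β²)·TP / ((1+β²)·TP + β²·FN + FP), with β²=1/4
= 1.25·23 / (1.25·23 + 0.25·7 + 12) = 0.6765

0.6765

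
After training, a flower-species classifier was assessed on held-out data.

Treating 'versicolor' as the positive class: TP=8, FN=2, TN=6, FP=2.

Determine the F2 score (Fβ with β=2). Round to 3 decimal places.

Fβ = (1+β²)·TP / ((1+β²)·TP + β²·FN + FP), with β²=4
= 5·8 / (5·8 + 4·2 + 2) = 0.800

0.800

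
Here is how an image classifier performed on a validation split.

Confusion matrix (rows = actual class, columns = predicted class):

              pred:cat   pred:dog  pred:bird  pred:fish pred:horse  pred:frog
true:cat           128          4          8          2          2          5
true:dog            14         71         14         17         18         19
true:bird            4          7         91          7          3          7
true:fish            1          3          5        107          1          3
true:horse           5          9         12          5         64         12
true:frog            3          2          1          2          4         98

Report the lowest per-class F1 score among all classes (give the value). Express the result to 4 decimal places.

0.5703

Per-class F1 score (2·TP/(2·TP+FP+FN)):
  cat: TP=128, FP=14+4+1+5+3=27, FN=4+8+2+2+5=21 → 256/304 = 0.84211
  dog: TP=71, FP=4+7+3+9+2=25, FN=14+14+17+18+19=82 → 142/249 = 0.57028
  bird: TP=91, FP=8+14+5+12+1=40, FN=4+7+7+3+7=28 → 182/250 = 0.72800
  fish: TP=107, FP=2+17+7+5+2=33, FN=1+3+5+1+3=13 → 214/260 = 0.82308
  horse: TP=64, FP=2+18+3+1+4=28, FN=5+9+12+5+12=43 → 128/199 = 0.64322
  frog: TP=98, FP=5+19+7+3+12=46, FN=3+2+1+2+4=12 → 196/254 = 0.77165
Lowest is class 'dog' with F1 score = 0.5703.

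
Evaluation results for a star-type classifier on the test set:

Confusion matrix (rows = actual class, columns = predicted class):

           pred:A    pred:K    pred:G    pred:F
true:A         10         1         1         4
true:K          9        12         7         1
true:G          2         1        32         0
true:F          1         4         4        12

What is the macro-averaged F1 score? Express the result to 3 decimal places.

0.620

Per-class F1 score (2·TP/(2·TP+FP+FN)):
  A: TP=10, FP=9+2+1=12, FN=1+1+4=6 → 20/38 = 0.5263
  K: TP=12, FP=1+1+4=6, FN=9+7+1=17 → 24/47 = 0.5106
  G: TP=32, FP=1+7+4=12, FN=2+1+0=3 → 64/79 = 0.8101
  F: TP=12, FP=4+1+0=5, FN=1+4+4=9 → 24/38 = 0.6316
Macro-F1 score = mean = (0.5263 + 0.5106 + 0.8101 + 0.6316) / 4 = 0.620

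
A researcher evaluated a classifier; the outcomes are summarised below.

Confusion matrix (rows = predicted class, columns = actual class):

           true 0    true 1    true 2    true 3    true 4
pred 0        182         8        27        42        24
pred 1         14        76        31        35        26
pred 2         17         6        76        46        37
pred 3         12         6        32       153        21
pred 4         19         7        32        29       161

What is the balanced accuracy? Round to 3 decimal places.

0.594

Balanced accuracy = mean of per-class recall.
  0: recall = 182/244 = 0.7459
  1: recall = 76/103 = 0.7379
  2: recall = 76/198 = 0.3838
  3: recall = 153/305 = 0.5016
  4: recall = 161/269 = 0.5985
Mean = (0.7459 + 0.7379 + 0.3838 + 0.5016 + 0.5985) / 5 = 0.594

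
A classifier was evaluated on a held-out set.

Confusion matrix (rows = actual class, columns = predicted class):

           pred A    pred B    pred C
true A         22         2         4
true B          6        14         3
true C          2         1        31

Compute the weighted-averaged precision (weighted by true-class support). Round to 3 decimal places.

0.791

Per-class precision (TP/(TP+FP)):
  A: TP=22, FP=6+2=8 → 22/30 = 0.7333
  B: TP=14, FP=2+1=3 → 14/17 = 0.8235
  C: TP=31, FP=4+3=7 → 31/38 = 0.8158
Weighted-precision = Σ (supportᵢ/N)·precisionᵢ with N=85: (28/85)·0.7333 + (23/85)·0.8235 + (34/85)·0.8158 = 0.791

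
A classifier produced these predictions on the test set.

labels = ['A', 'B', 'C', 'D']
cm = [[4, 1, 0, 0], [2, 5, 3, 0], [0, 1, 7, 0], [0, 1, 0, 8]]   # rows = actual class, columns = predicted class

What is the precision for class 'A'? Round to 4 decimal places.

Treat 'A' as positive and all other classes as negative.
precision = TP/(TP+FP).
A: TP=4, FP=2+0+0=2 → 4/6 = 0.66667

0.6667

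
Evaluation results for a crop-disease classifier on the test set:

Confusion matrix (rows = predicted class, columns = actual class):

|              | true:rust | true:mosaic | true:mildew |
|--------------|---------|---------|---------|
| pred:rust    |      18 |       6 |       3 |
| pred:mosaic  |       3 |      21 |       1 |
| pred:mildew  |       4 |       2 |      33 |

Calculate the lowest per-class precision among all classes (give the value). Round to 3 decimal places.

0.667

Per-class precision (TP/(TP+FP)):
  rust: TP=18, FP=6+3=9 → 18/27 = 0.6667
  mosaic: TP=21, FP=3+1=4 → 21/25 = 0.8400
  mildew: TP=33, FP=4+2=6 → 33/39 = 0.8462
Lowest is class 'rust' with precision = 0.667.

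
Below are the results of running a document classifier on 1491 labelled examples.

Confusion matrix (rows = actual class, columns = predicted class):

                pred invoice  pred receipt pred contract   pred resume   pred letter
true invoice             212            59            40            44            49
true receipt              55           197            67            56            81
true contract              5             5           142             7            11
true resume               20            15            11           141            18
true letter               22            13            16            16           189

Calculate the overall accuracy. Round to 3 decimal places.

Accuracy = trace / total = (212+197+142+141+189=881) / 1491 = 881/1491 = 0.591

0.591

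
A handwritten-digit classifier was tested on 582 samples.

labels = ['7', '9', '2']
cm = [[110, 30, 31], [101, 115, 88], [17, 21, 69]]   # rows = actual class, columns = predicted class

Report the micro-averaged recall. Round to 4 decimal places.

Micro-averaging pools counts across classes: ΣTP=294, ΣFP=288, ΣFN=288.
Micro-recall = TP/(TP+FN) on pooled counts = 0.5052 (equals overall accuracy in single-label multiclass).

0.5052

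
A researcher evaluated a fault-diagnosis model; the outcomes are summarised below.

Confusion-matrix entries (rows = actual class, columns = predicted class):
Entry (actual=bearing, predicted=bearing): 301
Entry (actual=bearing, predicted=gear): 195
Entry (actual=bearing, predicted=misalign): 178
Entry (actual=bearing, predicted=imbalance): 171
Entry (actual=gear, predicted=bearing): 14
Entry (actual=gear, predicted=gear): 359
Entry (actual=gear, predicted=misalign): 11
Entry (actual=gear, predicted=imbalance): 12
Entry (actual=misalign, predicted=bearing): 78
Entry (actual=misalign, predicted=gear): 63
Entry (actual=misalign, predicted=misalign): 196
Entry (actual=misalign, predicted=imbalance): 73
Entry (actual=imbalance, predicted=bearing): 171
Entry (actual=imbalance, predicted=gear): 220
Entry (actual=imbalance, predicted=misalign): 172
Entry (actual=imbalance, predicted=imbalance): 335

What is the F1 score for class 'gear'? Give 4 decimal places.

F1 score = 2·TP/(2·TP+FP+FN).
gear: TP=359, FP=195+63+220=478, FN=14+11+12=37 → 718/1233 = 0.58232

0.5823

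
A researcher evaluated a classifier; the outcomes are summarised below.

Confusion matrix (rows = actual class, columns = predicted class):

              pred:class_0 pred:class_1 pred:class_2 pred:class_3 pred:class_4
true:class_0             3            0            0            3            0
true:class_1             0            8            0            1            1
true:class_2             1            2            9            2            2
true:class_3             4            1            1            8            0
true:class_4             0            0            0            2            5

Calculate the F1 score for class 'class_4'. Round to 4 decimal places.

F1 score = 2·TP/(2·TP+FP+FN).
class_4: TP=5, FP=0+1+2+0=3, FN=0+0+0+2=2 → 10/15 = 0.66667

0.6667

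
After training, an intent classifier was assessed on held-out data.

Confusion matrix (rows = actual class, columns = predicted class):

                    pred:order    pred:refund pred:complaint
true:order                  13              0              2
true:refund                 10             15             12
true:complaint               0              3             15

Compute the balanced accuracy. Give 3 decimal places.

0.702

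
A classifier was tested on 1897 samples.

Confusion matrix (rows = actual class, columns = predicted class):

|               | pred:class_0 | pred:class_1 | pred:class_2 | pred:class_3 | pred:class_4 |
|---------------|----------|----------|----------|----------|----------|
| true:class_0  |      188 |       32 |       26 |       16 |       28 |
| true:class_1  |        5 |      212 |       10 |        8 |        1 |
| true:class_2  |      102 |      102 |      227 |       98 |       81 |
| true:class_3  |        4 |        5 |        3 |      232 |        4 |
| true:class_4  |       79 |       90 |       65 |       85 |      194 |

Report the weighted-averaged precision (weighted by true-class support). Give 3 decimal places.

0.596

Per-class precision (TP/(TP+FP)):
  class_0: TP=188, FP=5+102+4+79=190 → 188/378 = 0.4974
  class_1: TP=212, FP=32+102+5+90=229 → 212/441 = 0.4807
  class_2: TP=227, FP=26+10+3+65=104 → 227/331 = 0.6858
  class_3: TP=232, FP=16+8+98+85=207 → 232/439 = 0.5285
  class_4: TP=194, FP=28+1+81+4=114 → 194/308 = 0.6299
Weighted-precision = Σ (supportᵢ/N)·precisionᵢ with N=1897: (290/1897)·0.4974 + (236/1897)·0.4807 + (610/1897)·0.6858 + (248/1897)·0.5285 + (513/1897)·0.6299 = 0.596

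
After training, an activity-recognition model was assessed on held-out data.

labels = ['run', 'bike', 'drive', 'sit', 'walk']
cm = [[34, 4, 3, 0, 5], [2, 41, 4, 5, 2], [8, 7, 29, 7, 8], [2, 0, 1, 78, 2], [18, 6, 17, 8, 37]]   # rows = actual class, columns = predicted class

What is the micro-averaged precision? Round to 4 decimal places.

Micro-averaging pools counts across classes: ΣTP=219, ΣFP=109, ΣFN=109.
Micro-precision = TP/(TP+FP) on pooled counts = 0.6677 (equals overall accuracy in single-label multiclass).

0.6677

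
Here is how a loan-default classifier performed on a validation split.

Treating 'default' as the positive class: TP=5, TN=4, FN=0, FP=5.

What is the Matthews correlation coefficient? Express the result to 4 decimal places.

0.4714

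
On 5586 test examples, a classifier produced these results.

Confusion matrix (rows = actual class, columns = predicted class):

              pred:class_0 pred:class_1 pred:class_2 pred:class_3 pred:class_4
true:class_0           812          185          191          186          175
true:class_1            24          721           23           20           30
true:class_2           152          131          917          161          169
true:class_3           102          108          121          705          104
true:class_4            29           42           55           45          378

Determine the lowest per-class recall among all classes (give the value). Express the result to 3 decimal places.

0.524

Per-class recall (TP/(TP+FN)):
  class_0: TP=812, FN=185+191+186+175=737 → 812/1549 = 0.5242
  class_1: TP=721, FN=24+23+20+30=97 → 721/818 = 0.8814
  class_2: TP=917, FN=152+131+161+169=613 → 917/1530 = 0.5993
  class_3: TP=705, FN=102+108+121+104=435 → 705/1140 = 0.6184
  class_4: TP=378, FN=29+42+55+45=171 → 378/549 = 0.6885
Lowest is class 'class_0' with recall = 0.524.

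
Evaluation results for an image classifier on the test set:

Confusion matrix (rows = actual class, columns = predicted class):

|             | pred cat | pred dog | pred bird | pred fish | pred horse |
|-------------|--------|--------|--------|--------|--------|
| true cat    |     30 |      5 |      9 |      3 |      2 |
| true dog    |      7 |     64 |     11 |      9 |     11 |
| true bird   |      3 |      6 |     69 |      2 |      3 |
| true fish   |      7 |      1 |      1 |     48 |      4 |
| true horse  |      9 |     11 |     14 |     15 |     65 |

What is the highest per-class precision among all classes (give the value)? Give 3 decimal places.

0.765

Per-class precision (TP/(TP+FP)):
  cat: TP=30, FP=7+3+7+9=26 → 30/56 = 0.5357
  dog: TP=64, FP=5+6+1+11=23 → 64/87 = 0.7356
  bird: TP=69, FP=9+11+1+14=35 → 69/104 = 0.6635
  fish: TP=48, FP=3+9+2+15=29 → 48/77 = 0.6234
  horse: TP=65, FP=2+11+3+4=20 → 65/85 = 0.7647
Highest is class 'horse' with precision = 0.765.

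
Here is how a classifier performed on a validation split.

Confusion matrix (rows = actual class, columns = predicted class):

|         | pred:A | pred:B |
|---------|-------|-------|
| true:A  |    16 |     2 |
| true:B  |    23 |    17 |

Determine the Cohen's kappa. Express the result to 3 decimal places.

0.238

Observed agreement pₒ = trace/N = 33/58 = 0.5690
Expected agreement pₑ = Σ (rowᵢ·colᵢ)/N² = (18·39 + 40·19)/58² = 0.4346
κ = (pₒ − pₑ)/(1 − pₑ) = (0.5690 − 0.4346)/(1 − 0.4346) = 0.238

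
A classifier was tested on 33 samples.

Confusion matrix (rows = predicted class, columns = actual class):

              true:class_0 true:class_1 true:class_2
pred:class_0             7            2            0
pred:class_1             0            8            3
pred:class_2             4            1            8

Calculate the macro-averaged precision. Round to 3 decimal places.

0.707

Per-class precision (TP/(TP+FP)):
  class_0: TP=7, FP=2+0=2 → 7/9 = 0.7778
  class_1: TP=8, FP=0+3=3 → 8/11 = 0.7273
  class_2: TP=8, FP=4+1=5 → 8/13 = 0.6154
Macro-precision = mean = (0.7778 + 0.7273 + 0.6154) / 3 = 0.707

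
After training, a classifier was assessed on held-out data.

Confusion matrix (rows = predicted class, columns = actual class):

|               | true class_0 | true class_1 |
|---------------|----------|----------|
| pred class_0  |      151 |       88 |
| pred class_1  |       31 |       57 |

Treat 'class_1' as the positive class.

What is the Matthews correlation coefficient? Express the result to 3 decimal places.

MCC = (TP·TN − FP·FN) / √((TP+FP)(TP+FN)(TN+FP)(TN+FN))
Numerator = 57·151 − 31·88 = 5879
Denominator = √(88·145·182·239) = √555034480 = 23559.1698
MCC = 5879 / 23559.1698 = 0.250

0.250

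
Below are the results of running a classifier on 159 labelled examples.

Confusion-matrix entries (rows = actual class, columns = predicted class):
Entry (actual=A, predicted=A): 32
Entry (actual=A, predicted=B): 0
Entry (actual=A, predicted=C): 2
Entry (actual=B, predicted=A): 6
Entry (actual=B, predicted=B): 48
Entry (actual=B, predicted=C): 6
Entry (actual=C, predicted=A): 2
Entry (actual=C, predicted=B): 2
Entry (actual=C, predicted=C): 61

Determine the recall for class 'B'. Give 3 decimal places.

Treat 'B' as positive and all other classes as negative.
recall = TP/(TP+FN).
B: TP=48, FN=6+6=12 → 48/60 = 0.8000

0.800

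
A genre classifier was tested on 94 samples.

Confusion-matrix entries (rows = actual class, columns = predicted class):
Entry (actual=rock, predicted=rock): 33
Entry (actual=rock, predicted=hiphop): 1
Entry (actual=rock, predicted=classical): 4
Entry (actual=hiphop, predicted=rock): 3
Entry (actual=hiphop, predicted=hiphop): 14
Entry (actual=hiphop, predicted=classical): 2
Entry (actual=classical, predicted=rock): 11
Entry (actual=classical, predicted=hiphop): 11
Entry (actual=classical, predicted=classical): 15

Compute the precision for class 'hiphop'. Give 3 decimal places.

Take TP from the diagonal, FP from the rest of the 'hiphop' prediction marginal, FN from the rest of the 'hiphop' actual marginal.
precision = TP/(TP+FP).
hiphop: TP=14, FP=1+11=12 → 14/26 = 0.5385

0.538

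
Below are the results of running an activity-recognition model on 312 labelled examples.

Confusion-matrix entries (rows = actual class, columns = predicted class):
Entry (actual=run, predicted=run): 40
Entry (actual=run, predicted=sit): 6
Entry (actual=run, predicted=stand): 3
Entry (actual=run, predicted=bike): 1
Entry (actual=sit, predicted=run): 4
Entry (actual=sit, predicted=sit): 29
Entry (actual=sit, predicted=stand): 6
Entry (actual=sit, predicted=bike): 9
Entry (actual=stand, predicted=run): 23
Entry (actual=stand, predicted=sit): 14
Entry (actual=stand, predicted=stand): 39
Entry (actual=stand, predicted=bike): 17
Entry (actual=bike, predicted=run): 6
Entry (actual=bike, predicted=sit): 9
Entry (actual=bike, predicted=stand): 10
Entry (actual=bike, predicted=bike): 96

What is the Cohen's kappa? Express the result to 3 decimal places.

0.523

Observed agreement pₒ = trace/N = 204/312 = 0.6538
Expected agreement pₑ = Σ (rowᵢ·colᵢ)/N² = (50·73 + 48·58 + 93·58 + 121·123)/312² = 0.2744
κ = (pₒ − pₑ)/(1 − pₑ) = (0.6538 − 0.2744)/(1 − 0.2744) = 0.523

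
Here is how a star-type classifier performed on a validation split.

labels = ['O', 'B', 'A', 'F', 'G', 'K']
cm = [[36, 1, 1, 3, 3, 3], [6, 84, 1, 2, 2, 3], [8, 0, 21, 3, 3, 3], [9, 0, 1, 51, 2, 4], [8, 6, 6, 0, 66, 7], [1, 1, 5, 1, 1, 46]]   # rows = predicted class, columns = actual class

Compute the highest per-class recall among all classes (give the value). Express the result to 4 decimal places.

0.9130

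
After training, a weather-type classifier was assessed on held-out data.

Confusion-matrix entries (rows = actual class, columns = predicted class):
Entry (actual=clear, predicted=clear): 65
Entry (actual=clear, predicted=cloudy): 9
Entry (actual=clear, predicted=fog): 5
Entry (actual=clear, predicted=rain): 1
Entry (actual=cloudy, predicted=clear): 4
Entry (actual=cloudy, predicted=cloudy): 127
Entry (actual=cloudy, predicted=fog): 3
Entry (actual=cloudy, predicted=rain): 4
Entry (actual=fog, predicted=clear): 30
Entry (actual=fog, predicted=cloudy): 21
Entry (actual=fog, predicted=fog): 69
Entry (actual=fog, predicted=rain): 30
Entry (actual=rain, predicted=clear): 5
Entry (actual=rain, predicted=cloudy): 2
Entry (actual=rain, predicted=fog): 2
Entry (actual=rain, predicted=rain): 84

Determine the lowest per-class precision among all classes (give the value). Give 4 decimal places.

Per-class precision (TP/(TP+FP)):
  clear: TP=65, FP=4+30+5=39 → 65/104 = 0.62500
  cloudy: TP=127, FP=9+21+2=32 → 127/159 = 0.79874
  fog: TP=69, FP=5+3+2=10 → 69/79 = 0.87342
  rain: TP=84, FP=1+4+30=35 → 84/119 = 0.70588
Lowest is class 'clear' with precision = 0.6250.

0.6250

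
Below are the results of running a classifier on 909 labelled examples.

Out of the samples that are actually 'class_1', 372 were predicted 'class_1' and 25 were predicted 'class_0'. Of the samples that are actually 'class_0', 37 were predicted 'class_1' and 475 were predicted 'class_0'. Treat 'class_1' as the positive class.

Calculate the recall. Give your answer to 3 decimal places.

0.937

Recall = TP/(TP+FN) = 372/(372+25) = 372/397 = 0.937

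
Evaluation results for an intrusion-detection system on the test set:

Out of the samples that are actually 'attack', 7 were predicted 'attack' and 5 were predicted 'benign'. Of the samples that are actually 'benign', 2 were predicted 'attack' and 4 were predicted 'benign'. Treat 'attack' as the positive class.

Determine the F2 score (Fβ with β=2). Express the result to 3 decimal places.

0.614

Fβ = (1+β²)·TP / ((1+β²)·TP + β²·FN + FP), with β²=4
= 5·7 / (5·7 + 4·5 + 2) = 0.614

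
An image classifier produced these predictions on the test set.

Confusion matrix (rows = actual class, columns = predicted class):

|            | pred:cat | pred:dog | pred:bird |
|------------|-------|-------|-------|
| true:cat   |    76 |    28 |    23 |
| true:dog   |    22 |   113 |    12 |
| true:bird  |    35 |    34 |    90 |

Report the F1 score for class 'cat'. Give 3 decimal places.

Treat 'cat' as positive and all other classes as negative.
F1 score = 2·TP/(2·TP+FP+FN).
cat: TP=76, FP=22+35=57, FN=28+23=51 → 152/260 = 0.5846

0.585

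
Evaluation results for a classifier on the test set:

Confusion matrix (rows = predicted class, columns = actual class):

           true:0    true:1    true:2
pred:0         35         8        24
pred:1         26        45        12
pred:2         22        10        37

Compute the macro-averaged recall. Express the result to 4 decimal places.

Per-class recall (TP/(TP+FN)):
  0: TP=35, FN=26+22=48 → 35/83 = 0.42169
  1: TP=45, FN=8+10=18 → 45/63 = 0.71429
  2: TP=37, FN=24+12=36 → 37/73 = 0.50685
Macro-recall = mean = (0.42169 + 0.71429 + 0.50685) / 3 = 0.5476

0.5476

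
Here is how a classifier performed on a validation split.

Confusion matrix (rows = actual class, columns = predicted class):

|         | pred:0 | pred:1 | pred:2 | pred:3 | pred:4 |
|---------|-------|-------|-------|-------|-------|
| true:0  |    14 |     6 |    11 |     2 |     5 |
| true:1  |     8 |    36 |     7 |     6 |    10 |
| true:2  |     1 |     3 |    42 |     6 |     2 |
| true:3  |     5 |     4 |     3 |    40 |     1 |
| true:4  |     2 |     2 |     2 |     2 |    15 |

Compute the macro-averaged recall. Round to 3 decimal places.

0.618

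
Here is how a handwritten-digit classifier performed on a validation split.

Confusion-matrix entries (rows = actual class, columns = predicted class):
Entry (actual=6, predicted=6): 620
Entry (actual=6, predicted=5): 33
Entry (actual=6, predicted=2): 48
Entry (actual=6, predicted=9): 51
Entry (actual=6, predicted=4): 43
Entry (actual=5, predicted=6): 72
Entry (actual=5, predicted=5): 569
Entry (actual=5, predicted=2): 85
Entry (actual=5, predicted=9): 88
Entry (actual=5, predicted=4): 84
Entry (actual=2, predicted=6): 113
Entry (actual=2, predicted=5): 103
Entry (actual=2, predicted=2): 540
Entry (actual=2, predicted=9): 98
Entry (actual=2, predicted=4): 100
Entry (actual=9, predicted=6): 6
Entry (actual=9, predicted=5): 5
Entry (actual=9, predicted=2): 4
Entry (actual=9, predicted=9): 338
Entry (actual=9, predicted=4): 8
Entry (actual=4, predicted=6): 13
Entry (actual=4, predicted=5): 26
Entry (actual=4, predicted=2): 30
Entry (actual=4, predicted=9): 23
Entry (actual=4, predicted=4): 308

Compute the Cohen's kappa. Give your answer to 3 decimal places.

0.617

Observed agreement pₒ = trace/N = 2375/3408 = 0.6969
Expected agreement pₑ = Σ (rowᵢ·colᵢ)/N² = (795·824 + 898·736 + 954·707 + 361·598 + 400·543)/3408² = 0.2087
κ = (pₒ − pₑ)/(1 − pₑ) = (0.6969 − 0.2087)/(1 − 0.2087) = 0.617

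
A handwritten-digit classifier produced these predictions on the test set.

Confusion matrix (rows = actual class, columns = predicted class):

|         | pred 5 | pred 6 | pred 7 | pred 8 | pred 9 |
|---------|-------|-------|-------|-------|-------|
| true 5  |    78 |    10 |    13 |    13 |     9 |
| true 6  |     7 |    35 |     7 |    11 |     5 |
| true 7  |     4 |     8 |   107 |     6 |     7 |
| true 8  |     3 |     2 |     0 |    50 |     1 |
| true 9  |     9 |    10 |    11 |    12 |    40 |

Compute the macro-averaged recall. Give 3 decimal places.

0.673

Per-class recall (TP/(TP+FN)):
  5: TP=78, FN=10+13+13+9=45 → 78/123 = 0.6341
  6: TP=35, FN=7+7+11+5=30 → 35/65 = 0.5385
  7: TP=107, FN=4+8+6+7=25 → 107/132 = 0.8106
  8: TP=50, FN=3+2+0+1=6 → 50/56 = 0.8929
  9: TP=40, FN=9+10+11+12=42 → 40/82 = 0.4878
Macro-recall = mean = (0.6341 + 0.5385 + 0.8106 + 0.8929 + 0.4878) / 5 = 0.673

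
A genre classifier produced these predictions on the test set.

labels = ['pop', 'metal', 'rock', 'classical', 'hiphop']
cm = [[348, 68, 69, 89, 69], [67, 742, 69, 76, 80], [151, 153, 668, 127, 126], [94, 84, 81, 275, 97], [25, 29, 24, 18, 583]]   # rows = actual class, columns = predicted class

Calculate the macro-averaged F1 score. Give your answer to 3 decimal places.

0.604

Per-class F1 score (2·TP/(2·TP+FP+FN)):
  pop: TP=348, FP=67+151+94+25=337, FN=68+69+89+69=295 → 696/1328 = 0.5241
  metal: TP=742, FP=68+153+84+29=334, FN=67+69+76+80=292 → 1484/2110 = 0.7033
  rock: TP=668, FP=69+69+81+24=243, FN=151+153+127+126=557 → 1336/2136 = 0.6255
  classical: TP=275, FP=89+76+127+18=310, FN=94+84+81+97=356 → 550/1216 = 0.4523
  hiphop: TP=583, FP=69+80+126+97=372, FN=25+29+24+18=96 → 1166/1634 = 0.7136
Macro-F1 score = mean = (0.5241 + 0.7033 + 0.6255 + 0.4523 + 0.7136) / 5 = 0.604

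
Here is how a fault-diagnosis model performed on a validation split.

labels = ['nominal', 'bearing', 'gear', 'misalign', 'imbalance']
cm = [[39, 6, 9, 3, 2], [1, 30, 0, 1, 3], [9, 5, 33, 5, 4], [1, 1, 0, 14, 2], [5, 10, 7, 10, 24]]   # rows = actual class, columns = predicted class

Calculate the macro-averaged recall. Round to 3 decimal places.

Per-class recall (TP/(TP+FN)):
  nominal: TP=39, FN=6+9+3+2=20 → 39/59 = 0.6610
  bearing: TP=30, FN=1+0+1+3=5 → 30/35 = 0.8571
  gear: TP=33, FN=9+5+5+4=23 → 33/56 = 0.5893
  misalign: TP=14, FN=1+1+0+2=4 → 14/18 = 0.7778
  imbalance: TP=24, FN=5+10+7+10=32 → 24/56 = 0.4286
Macro-recall = mean = (0.6610 + 0.8571 + 0.5893 + 0.7778 + 0.4286) / 5 = 0.663

0.663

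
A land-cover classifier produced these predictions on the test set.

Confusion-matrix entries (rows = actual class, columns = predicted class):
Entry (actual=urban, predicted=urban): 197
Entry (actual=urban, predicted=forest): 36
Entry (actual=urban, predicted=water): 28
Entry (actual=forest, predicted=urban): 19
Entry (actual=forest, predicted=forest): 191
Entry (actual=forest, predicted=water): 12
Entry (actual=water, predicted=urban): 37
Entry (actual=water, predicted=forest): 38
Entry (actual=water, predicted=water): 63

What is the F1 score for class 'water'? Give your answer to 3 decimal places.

0.523

Take TP from the diagonal, FP from the rest of the 'water' prediction marginal, FN from the rest of the 'water' actual marginal.
F1 score = 2·TP/(2·TP+FP+FN).
water: TP=63, FP=28+12=40, FN=37+38=75 → 126/241 = 0.5228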